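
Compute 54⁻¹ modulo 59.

By the extended Euclidean algorithm:
59 = 1·54 + 5
54 = 10·5 + 4
5 = 1·4 + 1
4 = 4·1 + 0
gcd(54, 59) = 1, so the inverse exists.
Back-substitute for 1:
1 = 1·5 − 1·4
  = −1·54 + 11·5
  = 11·59 − 12·54
So 54⁻¹ ≡ −12 ≡ 47 (mod 59).

47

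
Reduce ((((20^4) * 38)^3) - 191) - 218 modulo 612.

(20)^4 ≡ 268 (mod 612)
268 * 38 = 10184 ≡ 392 (mod 612)
(392)^3 ≡ 188 (mod 612)
188 - 191 = -3 ≡ 609 (mod 612)
609 - 218 = 391

391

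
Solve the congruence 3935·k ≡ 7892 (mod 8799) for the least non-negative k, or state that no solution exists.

gcd(3935, 8799) = 1, so a unique solution mod 8799 exists.
3935⁻¹ ≡ 6308 (mod 8799).
k ≡ 6308·7892 ≡ 6793 (mod 8799).

6793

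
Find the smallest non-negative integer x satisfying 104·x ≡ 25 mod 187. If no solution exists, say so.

38

gcd(104, 187) = 1, so a unique solution mod 187 exists.
104⁻¹ ≡ 9 (mod 187).
x ≡ 9·25 ≡ 38 (mod 187).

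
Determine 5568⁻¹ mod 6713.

6713 = 1×5568 + 1145
5568 = 4×1145 + 988
1145 = 1×988 + 157
988 = 6×157 + 46
157 = 3×46 + 19
46 = 2×19 + 8
19 = 2×8 + 3
8 = 2×3 + 2
3 = 1×2 + 1
2 = 2×1 + 0
gcd(5568, 6713) = 1, so the inverse exists.
Bézout: 1 = 2057×6713 − 2480×5568.
So 5568⁻¹ ≡ −2480 ≡ 4233 (mod 6713).

4233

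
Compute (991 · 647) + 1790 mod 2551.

115

991 · 647 = 641177 ≡ 876 (mod 2551)
876 + 1790 = 2666 ≡ 115 (mod 2551)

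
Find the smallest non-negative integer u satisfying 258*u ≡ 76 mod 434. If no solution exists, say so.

gcd(258, 434) = 2, and 2 | 76, so solutions exist.
Divide through by 2: 129*u mod 217 = 38.
129⁻¹ ≡ 180 (mod 217).
u ≡ 180*38 ≡ 113 (mod 217).
The smallest non-negative solution is u = 113.

113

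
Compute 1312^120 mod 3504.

592

120 in binary is 1111000, i.e. 120 = 64 + 32 + 16 + 8.
1312^1 ≡ 1312 (mod 3504)
1312^2 ≡ 1312^2 = 1721344 ≡ 880 (mod 3504)
1312^4 ≡ 880^2 = 774400 ≡ 16 (mod 3504)
1312^8 ≡ 16^2 = 256 (mod 3504)
1312^16 ≡ 256^2 = 65536 ≡ 2464 (mod 3504)
1312^32 ≡ 2464^2 = 6071296 ≡ 2368 (mod 3504)
1312^64 ≡ 2368^2 = 5607424 ≡ 1024 (mod 3504)
1312^120 = 1312^64 * 1312^32 * 1312^16 * 1312^8 ≡ 1024 * 2368 * 2464 * 256 (mod 3504).
Accumulate the product:
1024 * 2368 = 2424832 ≡ 64
64 * 2464 = 157696 ≡ 16
16 * 256 = 4096 ≡ 592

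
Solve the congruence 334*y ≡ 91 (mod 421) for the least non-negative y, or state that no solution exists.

178

gcd(334, 421) = 1, so a unique solution mod 421 exists.
334⁻¹ ≡ 150 (mod 421).
y ≡ 150*91 ≡ 178 (mod 421).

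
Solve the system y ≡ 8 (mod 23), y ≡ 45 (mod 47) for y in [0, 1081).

23⁻¹ mod 47: 23·45 ≡ 1 (mod 47), so 23⁻¹ ≡ 45.
y = 8 + 23·((45 − 8)·45 mod 47) = 8 + 23·20 = 468.

468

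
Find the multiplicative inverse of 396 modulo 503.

Run the extended Euclidean algorithm:
503 = 1×396 + 107
396 = 3×107 + 75
107 = 1×75 + 32
75 = 2×32 + 11
32 = 2×11 + 10
11 = 1×10 + 1
10 = 10×1 + 0
gcd(396, 503) = 1, so the inverse exists.
Back-substitute for 1:
1 = 1×11 − 1×10
  = −1×32 + 3×11
  = 3×75 − 7×32
  = −7×107 + 10×75
  = 10×396 − 37×107
  = −37×503 + 47×396
So 396⁻¹ ≡ 47 (mod 503).

47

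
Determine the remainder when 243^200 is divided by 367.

258

200 in binary is 11001000, i.e. 200 = 128 + 64 + 8.
243^1 ≡ 243 (mod 367)
243^2 ≡ 243^2 = 59049 ≡ 329 (mod 367)
243^4 ≡ 329^2 = 108241 ≡ 343 (mod 367)
243^8 ≡ 343^2 = 117649 ≡ 209 (mod 367)
243^16 ≡ 209^2 = 43681 ≡ 8 (mod 367)
243^32 ≡ 8^2 = 64 (mod 367)
243^64 ≡ 64^2 = 4096 ≡ 59 (mod 367)
243^128 ≡ 59^2 = 3481 ≡ 178 (mod 367)
243^200 = 243^128 × 243^64 × 243^8 ≡ 178 × 59 × 209 (mod 367).
Accumulate the product:
178 × 59 = 10502 ≡ 226
226 × 209 = 47234 ≡ 258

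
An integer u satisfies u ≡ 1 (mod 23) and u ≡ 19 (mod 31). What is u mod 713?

484

23⁻¹ mod 31: 23×27 ≡ 1 (mod 31), so 23⁻¹ ≡ 27.
u = 1 + 23×((19 − 1)×27 mod 31) = 1 + 23×21 = 484.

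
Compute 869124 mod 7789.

869124 = 111*7789 + 4545, so 869124 ≡ 4545 (mod 7789).

4545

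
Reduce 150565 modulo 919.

150565 = 163·919 + 768, so 150565 ≡ 768 (mod 919).

768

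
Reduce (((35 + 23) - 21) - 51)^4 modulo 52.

35 + 23 = 58 ≡ 6 (mod 52)
6 - 21 = -15 ≡ 37 (mod 52)
37 - 51 = -14 ≡ 38 (mod 52)
(38)^4 ≡ 40 (mod 52)

40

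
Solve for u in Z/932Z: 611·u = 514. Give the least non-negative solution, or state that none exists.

gcd(611, 932) = 1, so a unique solution mod 932 exists.
611⁻¹ ≡ 511 (mod 932).
u ≡ 511·514 ≡ 762 (mod 932).

762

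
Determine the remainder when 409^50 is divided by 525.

Compute successive squares:
50 in binary is 110010, i.e. 50 = 32 + 16 + 2.
409^1 ≡ 409 (mod 525)
409^2 ≡ 409^2 = 167281 ≡ 331 (mod 525)
409^4 ≡ 331^2 = 109561 ≡ 361 (mod 525)
409^8 ≡ 361^2 = 130321 ≡ 121 (mod 525)
409^16 ≡ 121^2 = 14641 ≡ 466 (mod 525)
409^32 ≡ 466^2 = 217156 ≡ 331 (mod 525)
409^50 = 409^32 · 409^16 · 409^2 ≡ 331 · 466 · 331 (mod 525).
Accumulate the product:
331 · 466 = 154246 ≡ 421
421 · 331 = 139351 ≡ 226

226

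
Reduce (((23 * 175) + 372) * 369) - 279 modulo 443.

23 * 175 = 4025 ≡ 38 (mod 443)
38 + 372 = 410
410 * 369 = 151290 ≡ 227 (mod 443)
227 - 279 = -52 ≡ 391 (mod 443)

391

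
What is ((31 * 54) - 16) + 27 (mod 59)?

31 * 54 = 1674 ≡ 22 (mod 59)
22 - 16 = 6
6 + 27 = 33

33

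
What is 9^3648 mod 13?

1

Compute successive squares:
9^1 ≡ 9 (mod 13)
9^2 ≡ 9^2 = 81 ≡ 3 (mod 13)
9^4 ≡ 3^2 = 9 (mod 13)
9^8 ≡ 9^2 = 81 ≡ 3 (mod 13)
9^16 ≡ 3^2 = 9 (mod 13)
9^32 ≡ 9^2 = 81 ≡ 3 (mod 13)
9^64 ≡ 3^2 = 9 (mod 13)
9^128 ≡ 9^2 = 81 ≡ 3 (mod 13)
9^256 ≡ 3^2 = 9 (mod 13)
9^512 ≡ 9^2 = 81 ≡ 3 (mod 13)
9^1024 ≡ 3^2 = 9 (mod 13)
9^2048 ≡ 9^2 = 81 ≡ 3 (mod 13)
9^3648 = 9^2048 × 9^1024 × 9^512 × 9^64 ≡ 3 × 9 × 3 × 9 (mod 13).
Accumulate the product:
3 × 9 = 27 ≡ 1
1 × 3 = 3
3 × 9 = 27 ≡ 1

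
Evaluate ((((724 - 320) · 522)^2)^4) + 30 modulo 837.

489

724 - 320 = 404
404 · 522 = 210888 ≡ 801 (mod 837)
(801)^2 ≡ 459 (mod 837)
(459)^4 ≡ 459 (mod 837)
459 + 30 = 489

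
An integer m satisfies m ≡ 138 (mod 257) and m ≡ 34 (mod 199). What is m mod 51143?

27894

257⁻¹ mod 199: 257·175 ≡ 1 (mod 199), so 257⁻¹ ≡ 175.
m = 138 + 257·((34 − 138)·175 mod 199) = 138 + 257·108 = 27894.
Check: 27894 mod 257 = 138, 27894 mod 199 = 34. ✓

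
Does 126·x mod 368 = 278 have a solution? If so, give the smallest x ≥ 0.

gcd(126, 368) = 2, and 2 | 278, so solutions exist.
Divide through by 2: 63·x mod 184 = 139.
63⁻¹ ≡ 111 (mod 184).
x ≡ 111·139 ≡ 157 (mod 184).
The smallest non-negative solution is x = 157.

157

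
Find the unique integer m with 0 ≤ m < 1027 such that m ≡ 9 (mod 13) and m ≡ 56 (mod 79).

13⁻¹ mod 79: 13×73 ≡ 1 (mod 79), so 13⁻¹ ≡ 73.
m = 9 + 13×((56 − 9)×73 mod 79) = 9 + 13×34 = 451.
Check: 451 mod 13 = 9, 451 mod 79 = 56. ✓

451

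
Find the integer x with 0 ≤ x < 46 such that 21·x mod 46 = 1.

11

46 = 2*21 + 4
21 = 5*4 + 1
4 = 4*1 + 0
gcd(21, 46) = 1, so the inverse exists.
Bézout: 1 = −5*46 + 11*21.
So 21⁻¹ ≡ 11 (mod 46).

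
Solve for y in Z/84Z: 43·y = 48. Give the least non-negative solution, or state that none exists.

48

gcd(43, 84) = 1, so a unique solution mod 84 exists.
43⁻¹ ≡ 43 (mod 84).
y ≡ 43·48 ≡ 48 (mod 84).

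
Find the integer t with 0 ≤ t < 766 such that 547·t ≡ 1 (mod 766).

By the extended Euclidean algorithm:
766 = 1·547 + 219
547 = 2·219 + 109
219 = 2·109 + 1
109 = 109·1 + 0
gcd(547, 766) = 1, so the inverse exists.
Bézout: 1 = 5·766 − 7·547.
So 547⁻¹ ≡ −7 ≡ 759 (mod 766).

759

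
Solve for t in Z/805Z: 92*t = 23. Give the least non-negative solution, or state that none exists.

gcd(92, 805) = 23, and 23 | 23, so solutions exist.
Divide through by 23: 4*t ≡ 1 mod 35.
4⁻¹ ≡ 9 (mod 35).
t ≡ 9*1 ≡ 9 (mod 35).
The smallest non-negative solution is t = 9.

9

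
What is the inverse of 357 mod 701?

By the extended Euclidean algorithm:
701 = 1*357 + 344
357 = 1*344 + 13
344 = 26*13 + 6
13 = 2*6 + 1
6 = 6*1 + 0
gcd(357, 701) = 1, so the inverse exists.
Back-substitute for 1:
1 = 1*13 − 2*6
  = −2*344 + 53*13
  = 53*357 − 55*344
  = −55*701 + 108*357
So 357⁻¹ ≡ 108 (mod 701).

108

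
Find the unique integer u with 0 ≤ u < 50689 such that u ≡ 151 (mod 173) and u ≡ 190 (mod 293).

1362

173⁻¹ mod 293: 173·188 ≡ 1 (mod 293), so 173⁻¹ ≡ 188.
u = 151 + 173·((190 − 151)·188 mod 293) = 151 + 173·7 = 1362.
Check: 1362 mod 173 = 151, 1362 mod 293 = 190. ✓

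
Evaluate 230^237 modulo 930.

230^1 ≡ 230 (mod 930)
230^2 ≡ 230^2 = 52900 ≡ 820 (mod 930)
230^4 ≡ 820^2 = 672400 ≡ 10 (mod 930)
230^8 ≡ 10^2 = 100 (mod 930)
230^16 ≡ 100^2 = 10000 ≡ 700 (mod 930)
230^32 ≡ 700^2 = 490000 ≡ 820 (mod 930)
230^64 ≡ 820^2 = 672400 ≡ 10 (mod 930)
230^128 ≡ 10^2 = 100 (mod 930)
230^237 = 230^128 · 230^64 · 230^32 · 230^8 · 230^4 · 230^1 ≡ 100 · 10 · 820 · 100 · 10 · 230 (mod 930).
Accumulate the product:
100 · 10 = 1000 ≡ 70
70 · 820 = 57400 ≡ 670
670 · 100 = 67000 ≡ 40
40 · 10 = 400
400 · 230 = 92000 ≡ 860

860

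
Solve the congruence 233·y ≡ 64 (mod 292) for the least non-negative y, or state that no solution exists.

gcd(233, 292) = 1, so a unique solution mod 292 exists.
233⁻¹ ≡ 193 (mod 292).
y ≡ 193·64 ≡ 88 (mod 292).

88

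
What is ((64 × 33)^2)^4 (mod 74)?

12

64 × 33 = 2112 ≡ 40 (mod 74)
(40)^2 ≡ 46 (mod 74)
(46)^4 ≡ 12 (mod 74)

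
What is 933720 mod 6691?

3671

933720 = 139*6691 + 3671, so 933720 ≡ 3671 (mod 6691).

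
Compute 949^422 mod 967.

544

Using repeated squaring:
422 in binary is 110100110, i.e. 422 = 256 + 128 + 32 + 4 + 2.
949^1 ≡ 949 (mod 967)
949^2 ≡ 949^2 = 900601 ≡ 324 (mod 967)
949^4 ≡ 324^2 = 104976 ≡ 540 (mod 967)
949^8 ≡ 540^2 = 291600 ≡ 533 (mod 967)
949^16 ≡ 533^2 = 284089 ≡ 758 (mod 967)
949^32 ≡ 758^2 = 574564 ≡ 166 (mod 967)
949^64 ≡ 166^2 = 27556 ≡ 480 (mod 967)
949^128 ≡ 480^2 = 230400 ≡ 254 (mod 967)
949^256 ≡ 254^2 = 64516 ≡ 694 (mod 967)
949^422 = 949^256 · 949^128 · 949^32 · 949^4 · 949^2 ≡ 694 · 254 · 166 · 540 · 324 (mod 967).
Accumulate the product:
694 · 254 = 176276 ≡ 282
282 · 166 = 46812 ≡ 396
396 · 540 = 213840 ≡ 133
133 · 324 = 43092 ≡ 544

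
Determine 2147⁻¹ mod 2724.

203

2724 = 1×2147 + 577
2147 = 3×577 + 416
577 = 1×416 + 161
416 = 2×161 + 94
161 = 1×94 + 67
94 = 1×67 + 27
67 = 2×27 + 13
27 = 2×13 + 1
13 = 13×1 + 0
gcd(2147, 2724) = 1, so the inverse exists.
Back-substitute for 1:
1 = 1×27 − 2×13
  = −2×67 + 5×27
  = 5×94 − 7×67
  = −7×161 + 12×94
  = 12×416 − 31×161
  = −31×577 + 43×416
  = 43×2147 − 160×577
  = −160×2724 + 203×2147
So 2147⁻¹ ≡ 203 (mod 2724).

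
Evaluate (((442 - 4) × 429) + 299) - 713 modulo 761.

442 - 4 = 438
438 × 429 = 187902 ≡ 696 (mod 761)
696 + 299 = 995 ≡ 234 (mod 761)
234 - 713 = -479 ≡ 282 (mod 761)

282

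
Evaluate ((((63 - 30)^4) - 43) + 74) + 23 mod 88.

63 - 30 = 33
(33)^4 ≡ 33 (mod 88)
33 - 43 = -10 ≡ 78 (mod 88)
78 + 74 = 152 ≡ 64 (mod 88)
64 + 23 = 87

87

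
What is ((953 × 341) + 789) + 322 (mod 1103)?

699

953 × 341 = 324973 ≡ 691 (mod 1103)
691 + 789 = 1480 ≡ 377 (mod 1103)
377 + 322 = 699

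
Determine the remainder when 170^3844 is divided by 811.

By square-and-multiply:
3844 in binary is 111100000100, i.e. 3844 = 2048 + 1024 + 512 + 256 + 4.
170^1 ≡ 170 (mod 811)
170^2 ≡ 170^2 = 28900 ≡ 515 (mod 811)
170^4 ≡ 515^2 = 265225 ≡ 28 (mod 811)
170^8 ≡ 28^2 = 784 (mod 811)
170^16 ≡ 784^2 = 614656 ≡ 729 (mod 811)
170^32 ≡ 729^2 = 531441 ≡ 236 (mod 811)
170^64 ≡ 236^2 = 55696 ≡ 548 (mod 811)
170^128 ≡ 548^2 = 300304 ≡ 234 (mod 811)
170^256 ≡ 234^2 = 54756 ≡ 419 (mod 811)
170^512 ≡ 419^2 = 175561 ≡ 385 (mod 811)
170^1024 ≡ 385^2 = 148225 ≡ 623 (mod 811)
170^2048 ≡ 623^2 = 388129 ≡ 471 (mod 811)
170^3844 = 170^2048 * 170^1024 * 170^512 * 170^256 * 170^4 ≡ 471 * 623 * 385 * 419 * 28 (mod 811).
Accumulate the product:
471 * 623 = 293433 ≡ 662
662 * 385 = 254870 ≡ 216
216 * 419 = 90504 ≡ 483
483 * 28 = 13524 ≡ 548

548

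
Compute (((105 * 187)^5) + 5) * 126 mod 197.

41

105 * 187 = 19635 ≡ 132 (mod 197)
(132)^5 ≡ 172 (mod 197)
172 + 5 = 177
177 * 126 = 22302 ≡ 41 (mod 197)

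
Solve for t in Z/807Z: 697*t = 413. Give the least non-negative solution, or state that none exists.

209

gcd(697, 807) = 1, so a unique solution mod 807 exists.
697⁻¹ ≡ 22 (mod 807).
t ≡ 22*413 ≡ 209 (mod 807).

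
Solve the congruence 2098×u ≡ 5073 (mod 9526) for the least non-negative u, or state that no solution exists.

gcd(2098, 9526) = 2, and 2 does not divide 5073.
So the congruence has no solution.

no solution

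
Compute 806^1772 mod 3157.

1772 in binary is 11011101100, i.e. 1772 = 1024 + 512 + 128 + 64 + 32 + 8 + 4.
806^1 ≡ 806 (mod 3157)
806^2 ≡ 806^2 = 649636 ≡ 2451 (mod 3157)
806^4 ≡ 2451^2 = 6007401 ≡ 2787 (mod 3157)
806^8 ≡ 2787^2 = 7767369 ≡ 1149 (mod 3157)
806^16 ≡ 1149^2 = 1320201 ≡ 575 (mod 3157)
806^32 ≡ 575^2 = 330625 ≡ 2297 (mod 3157)
806^64 ≡ 2297^2 = 5276209 ≡ 862 (mod 3157)
806^128 ≡ 862^2 = 743044 ≡ 1149 (mod 3157)
806^256 ≡ 1149^2 = 1320201 ≡ 575 (mod 3157)
806^512 ≡ 575^2 = 330625 ≡ 2297 (mod 3157)
806^1024 ≡ 2297^2 = 5276209 ≡ 862 (mod 3157)
806^1772 = 806^1024 · 806^512 · 806^128 · 806^64 · 806^32 · 806^8 · 806^4 ≡ 862 · 2297 · 1149 · 862 · 2297 · 1149 · 2787 (mod 3157).
Accumulate the product:
862 · 2297 = 1980014 ≡ 575
575 · 1149 = 660675 ≡ 862
862 · 862 = 743044 ≡ 1149
1149 · 2297 = 2639253 ≡ 1
1 · 1149 = 1149
1149 · 2787 = 3202263 ≡ 1065

1065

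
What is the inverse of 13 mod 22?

17

22 = 1·13 + 9
13 = 1·9 + 4
9 = 2·4 + 1
4 = 4·1 + 0
gcd(13, 22) = 1, so the inverse exists.
Bézout: 1 = 3·22 − 5·13.
So 13⁻¹ ≡ −5 ≡ 17 (mod 22).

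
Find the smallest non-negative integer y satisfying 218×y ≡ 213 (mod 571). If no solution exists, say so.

gcd(218, 571) = 1, so a unique solution mod 571 exists.
218⁻¹ ≡ 516 (mod 571).
y ≡ 516×213 ≡ 276 (mod 571).

276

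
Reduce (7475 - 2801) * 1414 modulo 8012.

7148

7475 - 2801 = 4674
4674 * 1414 = 6609036 ≡ 7148 (mod 8012)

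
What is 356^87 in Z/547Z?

398

Using repeated squaring:
87 in binary is 1010111, i.e. 87 = 64 + 16 + 4 + 2 + 1.
356^1 ≡ 356 (mod 547)
356^2 ≡ 356^2 = 126736 ≡ 379 (mod 547)
356^4 ≡ 379^2 = 143641 ≡ 327 (mod 547)
356^8 ≡ 327^2 = 106929 ≡ 264 (mod 547)
356^16 ≡ 264^2 = 69696 ≡ 227 (mod 547)
356^32 ≡ 227^2 = 51529 ≡ 111 (mod 547)
356^64 ≡ 111^2 = 12321 ≡ 287 (mod 547)
356^87 = 356^64 · 356^16 · 356^4 · 356^2 · 356^1 ≡ 287 · 227 · 327 · 379 · 356 (mod 547).
Accumulate the product:
287 · 227 = 65149 ≡ 56
56 · 327 = 18312 ≡ 261
261 · 379 = 98919 ≡ 459
459 · 356 = 163404 ≡ 398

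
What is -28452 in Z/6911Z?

-28452 = -5×6911 + 6103, so -28452 ≡ 6103 (mod 6911).

6103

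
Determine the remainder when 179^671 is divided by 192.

59

Compute successive squares:
671 in binary is 1010011111, i.e. 671 = 512 + 128 + 16 + 8 + 4 + 2 + 1.
179^1 ≡ 179 (mod 192)
179^2 ≡ 179^2 = 32041 ≡ 169 (mod 192)
179^4 ≡ 169^2 = 28561 ≡ 145 (mod 192)
179^8 ≡ 145^2 = 21025 ≡ 97 (mod 192)
179^16 ≡ 97^2 = 9409 ≡ 1 (mod 192)
179^32 ≡ 1^2 = 1 (mod 192)
179^64 ≡ 1^2 = 1 (mod 192)
179^128 ≡ 1^2 = 1 (mod 192)
179^256 ≡ 1^2 = 1 (mod 192)
179^512 ≡ 1^2 = 1 (mod 192)
179^671 = 179^512 * 179^128 * 179^16 * 179^8 * 179^4 * 179^2 * 179^1 ≡ 1 * 1 * 1 * 97 * 145 * 169 * 179 (mod 192).
Accumulate the product:
1 * 1 = 1
1 * 1 = 1
1 * 97 = 97
97 * 145 = 14065 ≡ 49
49 * 169 = 8281 ≡ 25
25 * 179 = 4475 ≡ 59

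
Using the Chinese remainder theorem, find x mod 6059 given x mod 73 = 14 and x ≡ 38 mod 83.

4686

73⁻¹ mod 83: 73*58 ≡ 1 (mod 83), so 73⁻¹ ≡ 58.
x = 14 + 73*((38 − 14)*58 mod 83) = 14 + 73*64 = 4686.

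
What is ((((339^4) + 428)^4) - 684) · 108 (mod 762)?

(339)^4 ≡ 69 (mod 762)
69 + 428 = 497
(497)^4 ≡ 163 (mod 762)
163 - 684 = -521 ≡ 241 (mod 762)
241 · 108 = 26028 ≡ 120 (mod 762)

120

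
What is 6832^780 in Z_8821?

6832^1 ≡ 6832 (mod 8821)
6832^2 ≡ 6832^2 = 46676224 ≡ 4313 (mod 8821)
6832^4 ≡ 4313^2 = 18601969 ≡ 7301 (mod 8821)
6832^8 ≡ 7301^2 = 53304601 ≡ 8119 (mod 8821)
6832^16 ≡ 8119^2 = 65918161 ≡ 7649 (mod 8821)
6832^32 ≡ 7649^2 = 58507201 ≡ 6329 (mod 8821)
6832^64 ≡ 6329^2 = 40056241 ≡ 80 (mod 8821)
6832^128 ≡ 80^2 = 6400 (mod 8821)
6832^256 ≡ 6400^2 = 40960000 ≡ 4097 (mod 8821)
6832^512 ≡ 4097^2 = 16785409 ≡ 7867 (mod 8821)
6832^780 = 6832^512 × 6832^256 × 6832^8 × 6832^4 ≡ 7867 × 4097 × 8119 × 7301 (mod 8821).
Accumulate the product:
7867 × 4097 = 32231099 ≡ 7986
7986 × 8119 = 64838334 ≡ 3984
3984 × 7301 = 29087184 ≡ 4347

4347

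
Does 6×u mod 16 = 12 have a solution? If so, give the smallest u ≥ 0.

2

gcd(6, 16) = 2, and 2 | 12, so solutions exist.
Divide through by 2: 3×u mod 8 = 6.
3⁻¹ ≡ 3 (mod 8).
u ≡ 3×6 ≡ 2 (mod 8).
The smallest non-negative solution is u = 2.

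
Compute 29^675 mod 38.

675 in binary is 1010100011, i.e. 675 = 512 + 128 + 32 + 2 + 1.
29^1 ≡ 29 (mod 38)
29^2 ≡ 29^2 = 841 ≡ 5 (mod 38)
29^4 ≡ 5^2 = 25 (mod 38)
29^8 ≡ 25^2 = 625 ≡ 17 (mod 38)
29^16 ≡ 17^2 = 289 ≡ 23 (mod 38)
29^32 ≡ 23^2 = 529 ≡ 35 (mod 38)
29^64 ≡ 35^2 = 1225 ≡ 9 (mod 38)
29^128 ≡ 9^2 = 81 ≡ 5 (mod 38)
29^256 ≡ 5^2 = 25 (mod 38)
29^512 ≡ 25^2 = 625 ≡ 17 (mod 38)
29^675 = 29^512 × 29^128 × 29^32 × 29^2 × 29^1 ≡ 17 × 5 × 35 × 5 × 29 (mod 38).
Accumulate the product:
17 × 5 = 85 ≡ 9
9 × 35 = 315 ≡ 11
11 × 5 = 55 ≡ 17
17 × 29 = 493 ≡ 37

37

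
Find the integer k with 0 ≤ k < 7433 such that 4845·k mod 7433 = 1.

Run the extended Euclidean algorithm:
7433 = 1*4845 + 2588
4845 = 1*2588 + 2257
2588 = 1*2257 + 331
2257 = 6*331 + 271
331 = 1*271 + 60
271 = 4*60 + 31
60 = 1*31 + 29
31 = 1*29 + 2
29 = 14*2 + 1
2 = 2*1 + 0
gcd(4845, 7433) = 1, so the inverse exists.
Back-substitute for 1:
1 = 1*29 − 14*2
  = −14*31 + 15*29
  = 15*60 − 29*31
  = −29*271 + 131*60
  = 131*331 − 160*271
  = −160*2257 + 1091*331
  = 1091*2588 − 1251*2257
  = −1251*4845 + 2342*2588
  = 2342*7433 − 3593*4845
So 4845⁻¹ ≡ −3593 ≡ 3840 (mod 7433).

3840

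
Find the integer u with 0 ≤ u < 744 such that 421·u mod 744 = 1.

205

744 = 1×421 + 323
421 = 1×323 + 98
323 = 3×98 + 29
98 = 3×29 + 11
29 = 2×11 + 7
11 = 1×7 + 4
7 = 1×4 + 3
4 = 1×3 + 1
3 = 3×1 + 0
gcd(421, 744) = 1, so the inverse exists.
Back-substitute for 1:
1 = 1×4 − 1×3
  = −1×7 + 2×4
  = 2×11 − 3×7
  = −3×29 + 8×11
  = 8×98 − 27×29
  = −27×323 + 89×98
  = 89×421 − 116×323
  = −116×744 + 205×421
So 421⁻¹ ≡ 205 (mod 744).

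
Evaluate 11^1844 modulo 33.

Compute successive squares:
11^1 ≡ 11 (mod 33)
11^2 ≡ 11^2 = 121 ≡ 22 (mod 33)
11^4 ≡ 22^2 = 484 ≡ 22 (mod 33)
11^8 ≡ 22^2 = 484 ≡ 22 (mod 33)
11^16 ≡ 22^2 = 484 ≡ 22 (mod 33)
11^32 ≡ 22^2 = 484 ≡ 22 (mod 33)
11^64 ≡ 22^2 = 484 ≡ 22 (mod 33)
11^128 ≡ 22^2 = 484 ≡ 22 (mod 33)
11^256 ≡ 22^2 = 484 ≡ 22 (mod 33)
11^512 ≡ 22^2 = 484 ≡ 22 (mod 33)
11^1024 ≡ 22^2 = 484 ≡ 22 (mod 33)
11^1844 = 11^1024 · 11^512 · 11^256 · 11^32 · 11^16 · 11^4 ≡ 22 · 22 · 22 · 22 · 22 · 22 (mod 33).
Accumulate the product:
22 · 22 = 484 ≡ 22
22 · 22 = 484 ≡ 22
22 · 22 = 484 ≡ 22
22 · 22 = 484 ≡ 22
22 · 22 = 484 ≡ 22

22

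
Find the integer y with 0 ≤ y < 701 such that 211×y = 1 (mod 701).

Apply the Euclidean algorithm and back-substitute:
701 = 3×211 + 68
211 = 3×68 + 7
68 = 9×7 + 5
7 = 1×5 + 2
5 = 2×2 + 1
2 = 2×1 + 0
gcd(211, 701) = 1, so the inverse exists.
Bézout: 1 = 90×701 − 299×211.
So 211⁻¹ ≡ −299 ≡ 402 (mod 701).

402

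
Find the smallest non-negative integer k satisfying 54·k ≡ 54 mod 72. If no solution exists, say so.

gcd(54, 72) = 18, and 18 | 54, so solutions exist.
Divide through by 18: 3·k ≡ 3 (mod 4).
3⁻¹ ≡ 3 (mod 4).
k ≡ 3·3 ≡ 1 (mod 4).
The smallest non-negative solution is k = 1.

1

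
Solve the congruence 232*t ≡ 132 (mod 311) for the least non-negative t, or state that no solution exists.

gcd(232, 311) = 1, so a unique solution mod 311 exists.
232⁻¹ ≡ 248 (mod 311).
t ≡ 248*132 ≡ 81 (mod 311).

81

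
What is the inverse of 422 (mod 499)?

162

Apply the Euclidean algorithm and back-substitute:
499 = 1×422 + 77
422 = 5×77 + 37
77 = 2×37 + 3
37 = 12×3 + 1
3 = 3×1 + 0
gcd(422, 499) = 1, so the inverse exists.
Back-substitute for 1:
1 = 1×37 − 12×3
  = −12×77 + 25×37
  = 25×422 − 137×77
  = −137×499 + 162×422
So 422⁻¹ ≡ 162 (mod 499).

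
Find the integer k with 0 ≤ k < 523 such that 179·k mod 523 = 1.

187

523 = 2×179 + 165
179 = 1×165 + 14
165 = 11×14 + 11
14 = 1×11 + 3
11 = 3×3 + 2
3 = 1×2 + 1
2 = 2×1 + 0
gcd(179, 523) = 1, so the inverse exists.
Back-substitute for 1:
1 = 1×3 − 1×2
  = −1×11 + 4×3
  = 4×14 − 5×11
  = −5×165 + 59×14
  = 59×179 − 64×165
  = −64×523 + 187×179
So 179⁻¹ ≡ 187 (mod 523).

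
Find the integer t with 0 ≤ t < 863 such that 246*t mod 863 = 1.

214

Run the extended Euclidean algorithm:
863 = 3·246 + 125
246 = 1·125 + 121
125 = 1·121 + 4
121 = 30·4 + 1
4 = 4·1 + 0
gcd(246, 863) = 1, so the inverse exists.
Bézout: 1 = −61·863 + 214·246.
So 246⁻¹ ≡ 214 (mod 863).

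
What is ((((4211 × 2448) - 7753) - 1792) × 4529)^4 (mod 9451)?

4286

4211 × 2448 = 10308528 ≡ 6938 (mod 9451)
6938 - 7753 = -815 ≡ 8636 (mod 9451)
8636 - 1792 = 6844
6844 × 4529 = 30996476 ≡ 6647 (mod 9451)
(6647)^4 ≡ 4286 (mod 9451)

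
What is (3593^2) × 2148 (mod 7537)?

(3593)^2 ≡ 6305 (mod 7537)
6305 × 2148 = 13543140 ≡ 6688 (mod 7537)

6688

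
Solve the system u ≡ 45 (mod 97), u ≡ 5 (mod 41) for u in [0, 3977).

97⁻¹ mod 41: 97*11 ≡ 1 (mod 41), so 97⁻¹ ≡ 11.
u = 45 + 97*((5 − 45)*11 mod 41) = 45 + 97*11 = 1112.
Check: 1112 mod 97 = 45, 1112 mod 41 = 5. ✓

1112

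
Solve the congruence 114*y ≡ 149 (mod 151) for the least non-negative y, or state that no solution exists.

98

gcd(114, 151) = 1, so a unique solution mod 151 exists.
114⁻¹ ≡ 102 (mod 151).
y ≡ 102*149 ≡ 98 (mod 151).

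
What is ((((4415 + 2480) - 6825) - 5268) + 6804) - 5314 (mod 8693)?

4985

4415 + 2480 = 6895
6895 - 6825 = 70
70 - 5268 = -5198 ≡ 3495 (mod 8693)
3495 + 6804 = 10299 ≡ 1606 (mod 8693)
1606 - 5314 = -3708 ≡ 4985 (mod 8693)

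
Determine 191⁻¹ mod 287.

284

By the extended Euclidean algorithm:
287 = 1*191 + 96
191 = 1*96 + 95
96 = 1*95 + 1
95 = 95*1 + 0
gcd(191, 287) = 1, so the inverse exists.
Back-substitute for 1:
1 = 1*96 − 1*95
  = −1*191 + 2*96
  = 2*287 − 3*191
So 191⁻¹ ≡ −3 ≡ 284 (mod 287).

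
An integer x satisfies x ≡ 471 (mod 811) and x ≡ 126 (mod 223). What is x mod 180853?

811⁻¹ mod 223: 811*11 ≡ 1 (mod 223), so 811⁻¹ ≡ 11.
x = 471 + 811*((126 − 471)*11 mod 223) = 471 + 811*219 = 178080.

178080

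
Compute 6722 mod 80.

6722 = 84×80 + 2, so 6722 ≡ 2 (mod 80).

2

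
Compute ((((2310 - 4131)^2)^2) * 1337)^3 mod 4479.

2310 - 4131 = -1821 ≡ 2658 (mod 4479)
(2658)^2 ≡ 1581 (mod 4479)
(1581)^2 ≡ 279 (mod 4479)
279 * 1337 = 373023 ≡ 1266 (mod 4479)
(1266)^3 ≡ 3558 (mod 4479)

3558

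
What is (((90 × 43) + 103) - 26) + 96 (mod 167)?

90 × 43 = 3870 ≡ 29 (mod 167)
29 + 103 = 132
132 - 26 = 106
106 + 96 = 202 ≡ 35 (mod 167)

35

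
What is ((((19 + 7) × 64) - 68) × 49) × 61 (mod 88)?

19 + 7 = 26
26 × 64 = 1664 ≡ 80 (mod 88)
80 - 68 = 12
12 × 49 = 588 ≡ 60 (mod 88)
60 × 61 = 3660 ≡ 52 (mod 88)

52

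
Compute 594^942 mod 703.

64

Using repeated squaring:
942 in binary is 1110101110, i.e. 942 = 512 + 256 + 128 + 32 + 8 + 4 + 2.
594^1 ≡ 594 (mod 703)
594^2 ≡ 594^2 = 352836 ≡ 633 (mod 703)
594^4 ≡ 633^2 = 400689 ≡ 682 (mod 703)
594^8 ≡ 682^2 = 465124 ≡ 441 (mod 703)
594^16 ≡ 441^2 = 194481 ≡ 453 (mod 703)
594^32 ≡ 453^2 = 205209 ≡ 636 (mod 703)
594^64 ≡ 636^2 = 404496 ≡ 271 (mod 703)
594^128 ≡ 271^2 = 73441 ≡ 329 (mod 703)
594^256 ≡ 329^2 = 108241 ≡ 682 (mod 703)
594^512 ≡ 682^2 = 465124 ≡ 441 (mod 703)
594^942 = 594^512 * 594^256 * 594^128 * 594^32 * 594^8 * 594^4 * 594^2 ≡ 441 * 682 * 329 * 636 * 441 * 682 * 633 (mod 703).
Accumulate the product:
441 * 682 = 300762 ≡ 581
581 * 329 = 191149 ≡ 636
636 * 636 = 404496 ≡ 271
271 * 441 = 119511 ≡ 1
1 * 682 = 682
682 * 633 = 431706 ≡ 64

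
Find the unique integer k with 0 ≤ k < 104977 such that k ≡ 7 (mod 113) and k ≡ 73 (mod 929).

113⁻¹ mod 929: 113×74 ≡ 1 (mod 929), so 113⁻¹ ≡ 74.
k = 7 + 113×((73 − 7)×74 mod 929) = 7 + 113×239 = 27014.

27014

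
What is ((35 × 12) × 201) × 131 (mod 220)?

35 × 12 = 420 ≡ 200 (mod 220)
200 × 201 = 40200 ≡ 160 (mod 220)
160 × 131 = 20960 ≡ 60 (mod 220)

60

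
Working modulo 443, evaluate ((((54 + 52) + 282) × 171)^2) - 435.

223

54 + 52 = 106
106 + 282 = 388
388 × 171 = 66348 ≡ 341 (mod 443)
(341)^2 ≡ 215 (mod 443)
215 - 435 = -220 ≡ 223 (mod 443)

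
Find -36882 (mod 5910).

-36882 = -7·5910 + 4488, so -36882 ≡ 4488 (mod 5910).

4488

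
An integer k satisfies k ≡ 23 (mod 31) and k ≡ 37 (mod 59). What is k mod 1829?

922

31⁻¹ mod 59: 31×40 ≡ 1 (mod 59), so 31⁻¹ ≡ 40.
k = 23 + 31×((37 − 23)×40 mod 59) = 23 + 31×29 = 922.
Check: 922 mod 31 = 23, 922 mod 59 = 37. ✓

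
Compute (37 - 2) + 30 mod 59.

6

37 - 2 = 35
35 + 30 = 65 ≡ 6 (mod 59)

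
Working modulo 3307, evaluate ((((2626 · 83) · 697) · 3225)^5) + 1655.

2626 · 83 = 217958 ≡ 3003 (mod 3307)
3003 · 697 = 2093091 ≡ 3067 (mod 3307)
3067 · 3225 = 9891075 ≡ 3145 (mod 3307)
(3145)^5 ≡ 1086 (mod 3307)
1086 + 1655 = 2741

2741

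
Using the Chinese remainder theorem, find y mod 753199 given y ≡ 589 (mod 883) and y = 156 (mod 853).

12951

883⁻¹ mod 853: 883×654 ≡ 1 (mod 853), so 883⁻¹ ≡ 654.
y = 589 + 883×((156 − 589)×654 mod 853) = 589 + 883×14 = 12951.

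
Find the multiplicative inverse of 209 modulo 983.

555

983 = 4·209 + 147
209 = 1·147 + 62
147 = 2·62 + 23
62 = 2·23 + 16
23 = 1·16 + 7
16 = 2·7 + 2
7 = 3·2 + 1
2 = 2·1 + 0
gcd(209, 983) = 1, so the inverse exists.
Bézout: 1 = 91·983 − 428·209.
So 209⁻¹ ≡ −428 ≡ 555 (mod 983).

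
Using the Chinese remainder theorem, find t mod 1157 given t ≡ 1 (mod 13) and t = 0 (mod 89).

13⁻¹ mod 89: 13·48 ≡ 1 (mod 89), so 13⁻¹ ≡ 48.
t = 1 + 13·((0 − 1)·48 mod 89) = 1 + 13·41 = 534.

534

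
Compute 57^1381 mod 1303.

By square-and-multiply:
1381 in binary is 10101100101, i.e. 1381 = 1024 + 256 + 64 + 32 + 4 + 1.
57^1 ≡ 57 (mod 1303)
57^2 ≡ 57^2 = 3249 ≡ 643 (mod 1303)
57^4 ≡ 643^2 = 413449 ≡ 398 (mod 1303)
57^8 ≡ 398^2 = 158404 ≡ 741 (mod 1303)
57^16 ≡ 741^2 = 549081 ≡ 518 (mod 1303)
57^32 ≡ 518^2 = 268324 ≡ 1209 (mod 1303)
57^64 ≡ 1209^2 = 1461681 ≡ 1018 (mod 1303)
57^128 ≡ 1018^2 = 1036324 ≡ 439 (mod 1303)
57^256 ≡ 439^2 = 192721 ≡ 1180 (mod 1303)
57^512 ≡ 1180^2 = 1392400 ≡ 796 (mod 1303)
57^1024 ≡ 796^2 = 633616 ≡ 358 (mod 1303)
57^1381 = 57^1024 × 57^256 × 57^64 × 57^32 × 57^4 × 57^1 ≡ 358 × 1180 × 1018 × 1209 × 398 × 57 (mod 1303).
Accumulate the product:
358 × 1180 = 422440 ≡ 268
268 × 1018 = 272824 ≡ 497
497 × 1209 = 600873 ≡ 190
190 × 398 = 75620 ≡ 46
46 × 57 = 2622 ≡ 16

16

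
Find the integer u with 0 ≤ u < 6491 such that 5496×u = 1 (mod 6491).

4834

Run the extended Euclidean algorithm:
6491 = 1*5496 + 995
5496 = 5*995 + 521
995 = 1*521 + 474
521 = 1*474 + 47
474 = 10*47 + 4
47 = 11*4 + 3
4 = 1*3 + 1
3 = 3*1 + 0
gcd(5496, 6491) = 1, so the inverse exists.
Back-substitute for 1:
1 = 1*4 − 1*3
  = −1*47 + 12*4
  = 12*474 − 121*47
  = −121*521 + 133*474
  = 133*995 − 254*521
  = −254*5496 + 1403*995
  = 1403*6491 − 1657*5496
So 5496⁻¹ ≡ −1657 ≡ 4834 (mod 6491).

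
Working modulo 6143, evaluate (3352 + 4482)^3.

3352 + 4482 = 7834 ≡ 1691 (mod 6143)
(1691)^3 ≡ 5923 (mod 6143)

5923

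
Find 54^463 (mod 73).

6

Compute successive squares:
54^1 ≡ 54 (mod 73)
54^2 ≡ 54^2 = 2916 ≡ 69 (mod 73)
54^4 ≡ 69^2 = 4761 ≡ 16 (mod 73)
54^8 ≡ 16^2 = 256 ≡ 37 (mod 73)
54^16 ≡ 37^2 = 1369 ≡ 55 (mod 73)
54^32 ≡ 55^2 = 3025 ≡ 32 (mod 73)
54^64 ≡ 32^2 = 1024 ≡ 2 (mod 73)
54^128 ≡ 2^2 = 4 (mod 73)
54^256 ≡ 4^2 = 16 (mod 73)
54^463 = 54^256 × 54^128 × 54^64 × 54^8 × 54^4 × 54^2 × 54^1 ≡ 16 × 4 × 2 × 37 × 16 × 69 × 54 (mod 73).
Accumulate the product:
16 × 4 = 64
64 × 2 = 128 ≡ 55
55 × 37 = 2035 ≡ 64
64 × 16 = 1024 ≡ 2
2 × 69 = 138 ≡ 65
65 × 54 = 3510 ≡ 6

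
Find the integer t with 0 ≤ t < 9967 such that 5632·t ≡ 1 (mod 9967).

9967 = 1*5632 + 4335
5632 = 1*4335 + 1297
4335 = 3*1297 + 444
1297 = 2*444 + 409
444 = 1*409 + 35
409 = 11*35 + 24
35 = 1*24 + 11
24 = 2*11 + 2
11 = 5*2 + 1
2 = 2*1 + 0
gcd(5632, 9967) = 1, so the inverse exists.
Bézout: 1 = 2575*9967 − 4557*5632.
So 5632⁻¹ ≡ −4557 ≡ 5410 (mod 9967).

5410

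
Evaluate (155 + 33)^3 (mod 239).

155 + 33 = 188
(188)^3 ≡ 233 (mod 239)

233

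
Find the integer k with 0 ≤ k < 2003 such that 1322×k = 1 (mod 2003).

2003 = 1×1322 + 681
1322 = 1×681 + 641
681 = 1×641 + 40
641 = 16×40 + 1
40 = 40×1 + 0
gcd(1322, 2003) = 1, so the inverse exists.
Back-substitute for 1:
1 = 1×641 − 16×40
  = −16×681 + 17×641
  = 17×1322 − 33×681
  = −33×2003 + 50×1322
So 1322⁻¹ ≡ 50 (mod 2003).

50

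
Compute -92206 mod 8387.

51

-92206 = -11×8387 + 51, so -92206 ≡ 51 (mod 8387).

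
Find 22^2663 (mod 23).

22

Compute successive squares:
22^1 ≡ 22 (mod 23)
22^2 ≡ 22^2 = 484 ≡ 1 (mod 23)
22^4 ≡ 1^2 = 1 (mod 23)
22^8 ≡ 1^2 = 1 (mod 23)
22^16 ≡ 1^2 = 1 (mod 23)
22^32 ≡ 1^2 = 1 (mod 23)
22^64 ≡ 1^2 = 1 (mod 23)
22^128 ≡ 1^2 = 1 (mod 23)
22^256 ≡ 1^2 = 1 (mod 23)
22^512 ≡ 1^2 = 1 (mod 23)
22^1024 ≡ 1^2 = 1 (mod 23)
22^2048 ≡ 1^2 = 1 (mod 23)
22^2663 = 22^2048 · 22^512 · 22^64 · 22^32 · 22^4 · 22^2 · 22^1 ≡ 1 · 1 · 1 · 1 · 1 · 1 · 22 (mod 23).
Accumulate the product:
1 · 1 = 1
1 · 1 = 1
1 · 1 = 1
1 · 1 = 1
1 · 1 = 1
1 · 22 = 22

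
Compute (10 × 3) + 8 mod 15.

8

10 × 3 = 30 ≡ 0 (mod 15)
0 + 8 = 8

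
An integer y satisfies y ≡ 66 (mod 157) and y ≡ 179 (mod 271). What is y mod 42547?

157⁻¹ mod 271: 157*145 ≡ 1 (mod 271), so 157⁻¹ ≡ 145.
y = 66 + 157*((179 − 66)*145 mod 271) = 66 + 157*125 = 19691.

19691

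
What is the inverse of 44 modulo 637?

Apply the Euclidean algorithm and back-substitute:
637 = 14*44 + 21
44 = 2*21 + 2
21 = 10*2 + 1
2 = 2*1 + 0
gcd(44, 637) = 1, so the inverse exists.
Back-substitute for 1:
1 = 1*21 − 10*2
  = −10*44 + 21*21
  = 21*637 − 304*44
So 44⁻¹ ≡ −304 ≡ 333 (mod 637).

333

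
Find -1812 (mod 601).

-1812 = -4·601 + 592, so -1812 ≡ 592 (mod 601).

592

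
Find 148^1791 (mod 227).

Compute successive squares:
1791 in binary is 11011111111, i.e. 1791 = 1024 + 512 + 128 + 64 + 32 + 16 + 8 + 4 + 2 + 1.
148^1 ≡ 148 (mod 227)
148^2 ≡ 148^2 = 21904 ≡ 112 (mod 227)
148^4 ≡ 112^2 = 12544 ≡ 59 (mod 227)
148^8 ≡ 59^2 = 3481 ≡ 76 (mod 227)
148^16 ≡ 76^2 = 5776 ≡ 101 (mod 227)
148^32 ≡ 101^2 = 10201 ≡ 213 (mod 227)
148^64 ≡ 213^2 = 45369 ≡ 196 (mod 227)
148^128 ≡ 196^2 = 38416 ≡ 53 (mod 227)
148^256 ≡ 53^2 = 2809 ≡ 85 (mod 227)
148^512 ≡ 85^2 = 7225 ≡ 188 (mod 227)
148^1024 ≡ 188^2 = 35344 ≡ 159 (mod 227)
148^1791 = 148^1024 · 148^512 · 148^128 · 148^64 · 148^32 · 148^16 · 148^8 · 148^4 · 148^2 · 148^1 ≡ 159 · 188 · 53 · 196 · 213 · 101 · 76 · 59 · 112 · 148 (mod 227).
Accumulate the product:
159 · 188 = 29892 ≡ 155
155 · 53 = 8215 ≡ 43
43 · 196 = 8428 ≡ 29
29 · 213 = 6177 ≡ 48
48 · 101 = 4848 ≡ 81
81 · 76 = 6156 ≡ 27
27 · 59 = 1593 ≡ 4
4 · 112 = 448 ≡ 221
221 · 148 = 32708 ≡ 20

20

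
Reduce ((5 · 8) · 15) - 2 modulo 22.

4

5 · 8 = 40 ≡ 18 (mod 22)
18 · 15 = 270 ≡ 6 (mod 22)
6 - 2 = 4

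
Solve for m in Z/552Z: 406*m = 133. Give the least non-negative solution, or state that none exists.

no solution

gcd(406, 552) = 2, and 2 does not divide 133.
So the congruence has no solution.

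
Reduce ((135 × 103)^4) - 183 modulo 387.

294

135 × 103 = 13905 ≡ 360 (mod 387)
(360)^4 ≡ 90 (mod 387)
90 - 183 = -93 ≡ 294 (mod 387)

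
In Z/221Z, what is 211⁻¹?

221 = 1·211 + 10
211 = 21·10 + 1
10 = 10·1 + 0
gcd(211, 221) = 1, so the inverse exists.
Bézout: 1 = −21·221 + 22·211.
So 211⁻¹ ≡ 22 (mod 221).

22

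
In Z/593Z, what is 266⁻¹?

Run the extended Euclidean algorithm:
593 = 2×266 + 61
266 = 4×61 + 22
61 = 2×22 + 17
22 = 1×17 + 5
17 = 3×5 + 2
5 = 2×2 + 1
2 = 2×1 + 0
gcd(266, 593) = 1, so the inverse exists.
Back-substitute for 1:
1 = 1×5 − 2×2
  = −2×17 + 7×5
  = 7×22 − 9×17
  = −9×61 + 25×22
  = 25×266 − 109×61
  = −109×593 + 243×266
So 266⁻¹ ≡ 243 (mod 593).

243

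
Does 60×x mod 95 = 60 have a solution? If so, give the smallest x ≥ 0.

1

gcd(60, 95) = 5, and 5 | 60, so solutions exist.
Divide through by 5: 12×x ≡ 12 mod 19.
12⁻¹ ≡ 8 (mod 19).
x ≡ 8×12 ≡ 1 (mod 19).
The smallest non-negative solution is x = 1.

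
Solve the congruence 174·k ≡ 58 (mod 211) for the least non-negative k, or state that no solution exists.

141

gcd(174, 211) = 1, so a unique solution mod 211 exists.
174⁻¹ ≡ 57 (mod 211).
k ≡ 57·58 ≡ 141 (mod 211).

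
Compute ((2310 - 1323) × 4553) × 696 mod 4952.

2310 - 1323 = 987
987 × 4553 = 4493811 ≡ 2347 (mod 4952)
2347 × 696 = 1633512 ≡ 4304 (mod 4952)

4304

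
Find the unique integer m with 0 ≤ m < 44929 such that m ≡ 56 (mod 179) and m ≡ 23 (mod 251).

43195

179⁻¹ mod 251: 179×122 ≡ 1 (mod 251), so 179⁻¹ ≡ 122.
m = 56 + 179×((23 − 56)×122 mod 251) = 56 + 179×241 = 43195.
Check: 43195 mod 179 = 56, 43195 mod 251 = 23. ✓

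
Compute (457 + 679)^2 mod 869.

457 + 679 = 1136 ≡ 267 (mod 869)
(267)^2 ≡ 31 (mod 869)

31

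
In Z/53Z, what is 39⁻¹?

34

Run the extended Euclidean algorithm:
53 = 1*39 + 14
39 = 2*14 + 11
14 = 1*11 + 3
11 = 3*3 + 2
3 = 1*2 + 1
2 = 2*1 + 0
gcd(39, 53) = 1, so the inverse exists.
Back-substitute for 1:
1 = 1*3 − 1*2
  = −1*11 + 4*3
  = 4*14 − 5*11
  = −5*39 + 14*14
  = 14*53 − 19*39
So 39⁻¹ ≡ −19 ≡ 34 (mod 53).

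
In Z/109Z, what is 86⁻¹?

109 = 1×86 + 23
86 = 3×23 + 17
23 = 1×17 + 6
17 = 2×6 + 5
6 = 1×5 + 1
5 = 5×1 + 0
gcd(86, 109) = 1, so the inverse exists.
Bézout: 1 = 15×109 − 19×86.
So 86⁻¹ ≡ −19 ≡ 90 (mod 109).

90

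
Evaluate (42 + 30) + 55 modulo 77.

50

42 + 30 = 72
72 + 55 = 127 ≡ 50 (mod 77)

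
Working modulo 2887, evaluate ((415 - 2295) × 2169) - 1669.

415 - 2295 = -1880 ≡ 1007 (mod 2887)
1007 × 2169 = 2184183 ≡ 1611 (mod 2887)
1611 - 1669 = -58 ≡ 2829 (mod 2887)

2829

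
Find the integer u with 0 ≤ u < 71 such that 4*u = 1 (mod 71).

71 = 17*4 + 3
4 = 1*3 + 1
3 = 3*1 + 0
gcd(4, 71) = 1, so the inverse exists.
Bézout: 1 = −1*71 + 18*4.
So 4⁻¹ ≡ 18 (mod 71).

18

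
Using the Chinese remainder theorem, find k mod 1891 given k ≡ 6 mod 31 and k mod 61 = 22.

31⁻¹ mod 61: 31*2 ≡ 1 (mod 61), so 31⁻¹ ≡ 2.
k = 6 + 31*((22 − 6)*2 mod 61) = 6 + 31*32 = 998.
Check: 998 mod 31 = 6, 998 mod 61 = 22. ✓

998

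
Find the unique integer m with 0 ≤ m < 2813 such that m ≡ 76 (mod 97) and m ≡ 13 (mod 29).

97⁻¹ mod 29: 97·3 ≡ 1 (mod 29), so 97⁻¹ ≡ 3.
m = 76 + 97·((13 − 76)·3 mod 29) = 76 + 97·14 = 1434.
Check: 1434 mod 97 = 76, 1434 mod 29 = 13. ✓

1434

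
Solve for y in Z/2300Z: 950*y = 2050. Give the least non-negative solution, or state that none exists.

gcd(950, 2300) = 50, and 50 | 2050, so solutions exist.
Divide through by 50: 19*y ≡ 41 mod 46.
19⁻¹ ≡ 17 (mod 46).
y ≡ 17*41 ≡ 7 (mod 46).
The smallest non-negative solution is y = 7.

7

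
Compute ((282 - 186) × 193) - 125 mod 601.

282 - 186 = 96
96 × 193 = 18528 ≡ 498 (mod 601)
498 - 125 = 373

373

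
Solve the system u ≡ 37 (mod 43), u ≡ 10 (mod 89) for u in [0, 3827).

43⁻¹ mod 89: 43*29 ≡ 1 (mod 89), so 43⁻¹ ≡ 29.
u = 37 + 43*((10 − 37)*29 mod 89) = 37 + 43*18 = 811.
Check: 811 mod 43 = 37, 811 mod 89 = 10. ✓

811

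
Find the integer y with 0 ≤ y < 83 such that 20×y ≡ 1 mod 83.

54

By the extended Euclidean algorithm:
83 = 4*20 + 3
20 = 6*3 + 2
3 = 1*2 + 1
2 = 2*1 + 0
gcd(20, 83) = 1, so the inverse exists.
Bézout: 1 = 7*83 − 29*20.
So 20⁻¹ ≡ −29 ≡ 54 (mod 83).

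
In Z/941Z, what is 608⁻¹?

Run the extended Euclidean algorithm:
941 = 1*608 + 333
608 = 1*333 + 275
333 = 1*275 + 58
275 = 4*58 + 43
58 = 1*43 + 15
43 = 2*15 + 13
15 = 1*13 + 2
13 = 6*2 + 1
2 = 2*1 + 0
gcd(608, 941) = 1, so the inverse exists.
Bézout: 1 = −283*941 + 438*608.
So 608⁻¹ ≡ 438 (mod 941).

438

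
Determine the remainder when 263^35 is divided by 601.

423

Using repeated squaring:
35 in binary is 100011, i.e. 35 = 32 + 2 + 1.
263^1 ≡ 263 (mod 601)
263^2 ≡ 263^2 = 69169 ≡ 54 (mod 601)
263^4 ≡ 54^2 = 2916 ≡ 512 (mod 601)
263^8 ≡ 512^2 = 262144 ≡ 108 (mod 601)
263^16 ≡ 108^2 = 11664 ≡ 245 (mod 601)
263^32 ≡ 245^2 = 60025 ≡ 526 (mod 601)
263^35 = 263^32 · 263^2 · 263^1 ≡ 526 · 54 · 263 (mod 601).
Accumulate the product:
526 · 54 = 28404 ≡ 157
157 · 263 = 41291 ≡ 423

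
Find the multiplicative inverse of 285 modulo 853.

428

853 = 2*285 + 283
285 = 1*283 + 2
283 = 141*2 + 1
2 = 2*1 + 0
gcd(285, 853) = 1, so the inverse exists.
Bézout: 1 = 142*853 − 425*285.
So 285⁻¹ ≡ −425 ≡ 428 (mod 853).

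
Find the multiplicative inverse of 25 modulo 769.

646

Run the extended Euclidean algorithm:
769 = 30×25 + 19
25 = 1×19 + 6
19 = 3×6 + 1
6 = 6×1 + 0
gcd(25, 769) = 1, so the inverse exists.
Back-substitute for 1:
1 = 1×19 − 3×6
  = −3×25 + 4×19
  = 4×769 − 123×25
So 25⁻¹ ≡ −123 ≡ 646 (mod 769).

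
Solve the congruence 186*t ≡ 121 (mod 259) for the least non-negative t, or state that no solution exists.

158

gcd(186, 259) = 1, so a unique solution mod 259 exists.
186⁻¹ ≡ 149 (mod 259).
t ≡ 149*121 ≡ 158 (mod 259).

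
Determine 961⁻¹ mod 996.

Run the extended Euclidean algorithm:
996 = 1·961 + 35
961 = 27·35 + 16
35 = 2·16 + 3
16 = 5·3 + 1
3 = 3·1 + 0
gcd(961, 996) = 1, so the inverse exists.
Bézout: 1 = −302·996 + 313·961.
So 961⁻¹ ≡ 313 (mod 996).

313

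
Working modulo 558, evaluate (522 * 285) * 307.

522 * 285 = 148770 ≡ 342 (mod 558)
342 * 307 = 104994 ≡ 90 (mod 558)

90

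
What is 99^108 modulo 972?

729

Compute successive squares:
99^1 ≡ 99 (mod 972)
99^2 ≡ 99^2 = 9801 ≡ 81 (mod 972)
99^4 ≡ 81^2 = 6561 ≡ 729 (mod 972)
99^8 ≡ 729^2 = 531441 ≡ 729 (mod 972)
99^16 ≡ 729^2 = 531441 ≡ 729 (mod 972)
99^32 ≡ 729^2 = 531441 ≡ 729 (mod 972)
99^64 ≡ 729^2 = 531441 ≡ 729 (mod 972)
99^108 = 99^64 * 99^32 * 99^8 * 99^4 ≡ 729 * 729 * 729 * 729 (mod 972).
Accumulate the product:
729 * 729 = 531441 ≡ 729
729 * 729 = 531441 ≡ 729
729 * 729 = 531441 ≡ 729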